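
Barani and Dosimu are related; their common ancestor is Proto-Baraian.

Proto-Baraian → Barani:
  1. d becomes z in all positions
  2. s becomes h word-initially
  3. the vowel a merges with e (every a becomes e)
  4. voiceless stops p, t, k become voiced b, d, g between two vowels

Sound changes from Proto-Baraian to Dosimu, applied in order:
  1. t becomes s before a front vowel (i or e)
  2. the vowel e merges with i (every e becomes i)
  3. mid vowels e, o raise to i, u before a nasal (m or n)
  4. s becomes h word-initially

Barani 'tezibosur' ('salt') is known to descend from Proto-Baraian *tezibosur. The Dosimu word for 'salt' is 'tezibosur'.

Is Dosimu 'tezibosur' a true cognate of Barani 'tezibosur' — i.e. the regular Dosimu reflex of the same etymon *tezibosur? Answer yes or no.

no

Derive the expected Dosimu reflex of *tezibosur:
Dosimu: *tezibosur > sezibosur > sizibosur > hizibosur  (by palatalisation, vowel merger, debuccalisation)
The regular Dosimu reflex would be 'hizibosur', but the attested form is 'tezibosur'. The correspondence is irregular, so they are not cognates (the Dosimu form has a different source).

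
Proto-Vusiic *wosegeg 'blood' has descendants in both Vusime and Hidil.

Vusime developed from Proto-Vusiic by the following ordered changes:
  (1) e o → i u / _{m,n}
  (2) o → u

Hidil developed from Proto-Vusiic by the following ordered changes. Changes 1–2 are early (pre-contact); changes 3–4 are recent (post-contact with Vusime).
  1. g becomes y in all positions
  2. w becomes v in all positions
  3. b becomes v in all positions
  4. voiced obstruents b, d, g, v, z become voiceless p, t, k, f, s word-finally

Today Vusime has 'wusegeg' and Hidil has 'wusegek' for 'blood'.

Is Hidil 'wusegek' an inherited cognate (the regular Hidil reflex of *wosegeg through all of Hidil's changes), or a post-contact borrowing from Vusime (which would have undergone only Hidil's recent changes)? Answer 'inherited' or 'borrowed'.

borrowed

If inherited, *wosegeg would pass through all of Hidil's changes:
Hidil: *wosegeg
  wosegeg → woseyey   [unconditioned shift]
  woseyey → voseyey   [unconditioned shift]
  voseyey (rule 3 does not apply)
  voseyey (rule 4 does not apply)
  giving Hidil voseyey.
If borrowed from Vusime 'wusegeg' after the early changes, it would undergo only the recent ones:
  rule 3 (unconditioned shift): no change (wusegeg)
  rule 4 (final devoicing): wusegeg → wusegek
  ⇒ as a loan: wusegek
Hidil 'wusegek' matches the loan outcome 'wusegek', not the inherited 'voseyey' — it skipped the early Hidil changes, so it was borrowed from Vusime.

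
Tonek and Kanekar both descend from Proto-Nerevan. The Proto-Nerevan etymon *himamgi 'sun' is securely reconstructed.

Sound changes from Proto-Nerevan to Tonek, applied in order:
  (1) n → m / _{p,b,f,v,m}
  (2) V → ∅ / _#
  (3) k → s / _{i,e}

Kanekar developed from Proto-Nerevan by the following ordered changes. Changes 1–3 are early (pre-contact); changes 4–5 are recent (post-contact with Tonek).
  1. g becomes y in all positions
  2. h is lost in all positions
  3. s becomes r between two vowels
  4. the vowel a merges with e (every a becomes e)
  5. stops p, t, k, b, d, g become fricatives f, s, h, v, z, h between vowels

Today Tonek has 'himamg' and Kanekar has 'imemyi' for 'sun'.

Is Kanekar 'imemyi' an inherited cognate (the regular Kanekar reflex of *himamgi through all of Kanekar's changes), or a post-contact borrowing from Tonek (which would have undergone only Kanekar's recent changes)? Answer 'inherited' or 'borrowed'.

If inherited, *himamgi would pass through all of Kanekar's changes:
Kanekar: *himamgi
  himamgi → himamyi   [unconditioned shift]
  himamyi → imamyi   [h-loss]
  imamyi (rule 3 does not apply)
  imamyi → imemyi   [vowel merger]
  imemyi (rule 5 does not apply)
  giving Kanekar imemyi.
If borrowed from Tonek 'himamg' after the early changes, it would undergo only the recent ones:
  rule 4 (vowel merger): himamg → himemg
  rule 5 (intervocalic lenition): no change (himemg)
  ⇒ as a loan: himemg
Kanekar 'imemyi' matches the inherited outcome exactly, so it is an inherited cognate, not a loan.

inherited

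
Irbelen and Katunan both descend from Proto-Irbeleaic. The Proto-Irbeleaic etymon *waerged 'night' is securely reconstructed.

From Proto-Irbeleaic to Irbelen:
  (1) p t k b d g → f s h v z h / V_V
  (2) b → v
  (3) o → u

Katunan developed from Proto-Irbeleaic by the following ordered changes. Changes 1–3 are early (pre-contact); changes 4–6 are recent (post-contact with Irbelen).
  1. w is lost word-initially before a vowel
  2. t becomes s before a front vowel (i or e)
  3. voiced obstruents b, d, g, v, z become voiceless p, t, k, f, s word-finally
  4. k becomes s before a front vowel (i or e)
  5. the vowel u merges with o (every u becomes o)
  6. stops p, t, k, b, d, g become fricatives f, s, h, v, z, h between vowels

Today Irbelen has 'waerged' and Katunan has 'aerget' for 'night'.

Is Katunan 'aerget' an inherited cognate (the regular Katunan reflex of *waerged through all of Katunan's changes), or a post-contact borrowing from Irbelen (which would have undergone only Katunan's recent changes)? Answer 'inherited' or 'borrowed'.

inherited

If inherited, *waerged would pass through all of Katunan's changes:
Katunan: *waerged
  waerged → aerged   [glide loss]
  aerged (rule 2 does not apply)
  aerged → aerget   [final devoicing]
  aerget (rule 4 does not apply)
  aerget (rule 5 does not apply)
  aerget (rule 6 does not apply)
  giving Katunan aerget.
If borrowed from Irbelen 'waerged' after the early changes, it would undergo only the recent ones:
  rule 4 (palatalisation): no change (waerged)
  rule 5 (vowel merger): no change (waerged)
  rule 6 (intervocalic lenition): no change (waerged)
  ⇒ as a loan: waerged
Katunan 'aerget' matches the inherited outcome exactly, so it is an inherited cognate, not a loan.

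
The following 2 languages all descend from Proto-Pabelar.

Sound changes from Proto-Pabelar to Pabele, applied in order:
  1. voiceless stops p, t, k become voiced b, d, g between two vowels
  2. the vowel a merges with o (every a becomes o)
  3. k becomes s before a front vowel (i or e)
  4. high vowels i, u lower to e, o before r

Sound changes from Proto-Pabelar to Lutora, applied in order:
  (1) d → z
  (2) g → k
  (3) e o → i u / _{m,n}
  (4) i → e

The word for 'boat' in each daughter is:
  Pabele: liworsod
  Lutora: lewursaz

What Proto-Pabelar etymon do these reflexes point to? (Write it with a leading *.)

Position 2: Pabele has i, Lutora has e. Pabele preserves i here (none of its changes turn any other segment into i), so the proto-segment is *i.
Position 4: Pabele has o, Lutora has u. Taking the neighbouring segments as reconstructed: Pabele o could go back to *a or *o or *u; Lutora u can only go back to *u — the one source consistent with every daughter is *u.
Position 8: Pabele has d, Lutora has z. Taking the neighbouring segments as reconstructed: Pabele d can only go back to *d; Lutora z could go back to *d or *z — the one source consistent with every daughter is *d.
Verify the candidate proto-form against each daughter:
Pabele: *liwursad > liwursod > liworsod  (by vowel merger, pre-rhotic lowering)
Lutora: *liwursad > liwursaz > lewursaz  (by unconditioned shift, vowel merger)
Only *liwursad yields all of Pabele liworsod, Lutora lewursaz.

*liwursad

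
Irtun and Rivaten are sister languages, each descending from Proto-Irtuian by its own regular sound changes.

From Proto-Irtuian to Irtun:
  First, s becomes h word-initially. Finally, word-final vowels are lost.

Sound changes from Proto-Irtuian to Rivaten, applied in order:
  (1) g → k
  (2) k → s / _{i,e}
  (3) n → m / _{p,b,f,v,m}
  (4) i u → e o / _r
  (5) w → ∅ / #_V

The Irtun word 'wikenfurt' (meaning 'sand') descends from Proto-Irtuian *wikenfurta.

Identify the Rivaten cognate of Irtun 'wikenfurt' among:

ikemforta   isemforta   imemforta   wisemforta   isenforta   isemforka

isemforta

Rivaten: start from *wikenfurta.
  rule 1: no change — wikenfurta
  rule 2 (palatalisation): wikenfurta → wisenfurta
  rule 3 (nasal place assimilation): wisenfurta → wisemfurta
  rule 4 (pre-rhotic lowering): wisemfurta → wisemforta
  rule 5 (glide loss): wisemforta → isemforta
  ⇒ Rivaten isemforta
Among the options, 'isemforta' alone shows every Rivaten change applied in order.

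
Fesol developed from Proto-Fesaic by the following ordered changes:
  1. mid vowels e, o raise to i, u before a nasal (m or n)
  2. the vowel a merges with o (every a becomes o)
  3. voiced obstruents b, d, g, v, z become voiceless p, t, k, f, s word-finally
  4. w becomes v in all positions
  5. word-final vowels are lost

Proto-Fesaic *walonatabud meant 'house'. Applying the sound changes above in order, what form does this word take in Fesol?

Fesol: *walonatabud
  walonatabud → walunatabud   [pre-nasal raising]
  walunatabud → wolunotobud   [vowel merger]
  wolunotobud → wolunotobut   [final devoicing]
  wolunotobut → volunotobut   [unconditioned shift]
  volunotobut (rule 5 does not apply)
  giving Fesol volunotobut.

volunotobut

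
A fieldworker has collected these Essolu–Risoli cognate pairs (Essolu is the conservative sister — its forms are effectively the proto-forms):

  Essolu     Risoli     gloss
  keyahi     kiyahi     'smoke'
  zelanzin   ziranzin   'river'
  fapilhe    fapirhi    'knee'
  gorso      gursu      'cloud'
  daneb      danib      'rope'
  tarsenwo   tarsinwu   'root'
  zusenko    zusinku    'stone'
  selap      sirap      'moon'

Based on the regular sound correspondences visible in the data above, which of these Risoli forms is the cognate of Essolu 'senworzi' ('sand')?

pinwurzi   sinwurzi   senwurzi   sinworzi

sinwurzi

tarsenwo ~ tarsinwu, zusenko ~ zusinku — Essolu e corresponds to Risoli i after a consonant, before a nasal.
gorso ~ gursu — Essolu o corresponds to Risoli u after a consonant, before r.
Applying these to Essolu 'senworzi':
  senworzi → sinworzi   (e→i after a consonant, before a nasal)
  sinworzi → sinwurzi   (o→u after a consonant, before r)
So the Risoli cognate is 'sinwurzi'.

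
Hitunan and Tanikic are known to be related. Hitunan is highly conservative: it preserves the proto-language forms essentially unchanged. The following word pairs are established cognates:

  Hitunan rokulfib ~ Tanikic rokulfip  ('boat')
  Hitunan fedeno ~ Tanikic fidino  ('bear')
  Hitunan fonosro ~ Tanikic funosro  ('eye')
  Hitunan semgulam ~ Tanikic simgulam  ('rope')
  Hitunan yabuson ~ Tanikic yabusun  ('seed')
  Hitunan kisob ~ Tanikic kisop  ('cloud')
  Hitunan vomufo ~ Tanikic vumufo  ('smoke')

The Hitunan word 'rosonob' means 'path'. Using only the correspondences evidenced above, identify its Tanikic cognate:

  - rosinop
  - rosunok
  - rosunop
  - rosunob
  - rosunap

rosunop

fonosro ~ funosro, yabuson ~ yabusun — Hitunan o corresponds to Tanikic u after a consonant, before a nasal.
rokulfib ~ rokulfip, kisob ~ kisop — Hitunan b corresponds to Tanikic p word-finally.
Applying these to Hitunan 'rosonob':
  rosonob → rosunob   (o→u after a consonant, before a nasal)
  rosunob → rosunop   (b→p word-finally)
So the Tanikic cognate is 'rosunop'.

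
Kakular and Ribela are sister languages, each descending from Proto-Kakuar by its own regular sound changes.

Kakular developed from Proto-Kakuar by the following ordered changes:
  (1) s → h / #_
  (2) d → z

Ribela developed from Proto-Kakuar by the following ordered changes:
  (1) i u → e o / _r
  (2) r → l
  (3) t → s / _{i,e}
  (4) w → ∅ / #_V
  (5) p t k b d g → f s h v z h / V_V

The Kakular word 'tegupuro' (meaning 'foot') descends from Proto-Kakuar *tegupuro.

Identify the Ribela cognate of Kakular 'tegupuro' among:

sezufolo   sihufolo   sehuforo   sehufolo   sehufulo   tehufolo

sehufolo

Ribela: start from *tegupuro.
  rule 1 (pre-rhotic lowering): tegupuro → teguporo
  rule 2 (unconditioned shift): teguporo → tegupolo
  rule 3 (palatalisation): tegupolo → segupolo
  rule 4: no change — segupolo
  rule 5 (intervocalic lenition): segupolo → sehufolo
  ⇒ Ribela sehufolo
Among the options, 'sehufolo' alone shows every Ribela change applied in order.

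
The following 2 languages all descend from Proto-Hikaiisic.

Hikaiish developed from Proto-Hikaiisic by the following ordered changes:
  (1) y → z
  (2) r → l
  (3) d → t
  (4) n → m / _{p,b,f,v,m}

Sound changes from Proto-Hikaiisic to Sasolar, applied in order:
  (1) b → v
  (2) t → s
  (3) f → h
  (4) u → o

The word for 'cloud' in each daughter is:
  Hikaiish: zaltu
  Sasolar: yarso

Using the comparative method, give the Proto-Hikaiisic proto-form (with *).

*yartu

Position 1: Hikaiish has z, Sasolar has y. Sasolar preserves y here (none of its changes turn any other segment into y), so the proto-segment is *y.
Position 5: Hikaiish has u, Sasolar has o. Hikaiish preserves u here (none of its changes turn any other segment into u), so the proto-segment is *u.
Verify the candidate proto-form against each daughter:
Hikaiish: start from *yartu.
  rule 1 (unconditioned shift): yartu → zartu
  rule 2 (unconditioned shift): zartu → zaltu
  rule 3: no change — zaltu
  rule 4: no change — zaltu
  ⇒ Hikaiish zaltu
Sasolar: *yartu
  yartu (rule 1 does not apply)
  yartu → yarsu   [unconditioned shift]
  yarsu (rule 3 does not apply)
  yarsu → yarso   [vowel merger]
  giving Sasolar yarso.
No other proto-form is consistent with every reflex, so the reconstruction is *yartu.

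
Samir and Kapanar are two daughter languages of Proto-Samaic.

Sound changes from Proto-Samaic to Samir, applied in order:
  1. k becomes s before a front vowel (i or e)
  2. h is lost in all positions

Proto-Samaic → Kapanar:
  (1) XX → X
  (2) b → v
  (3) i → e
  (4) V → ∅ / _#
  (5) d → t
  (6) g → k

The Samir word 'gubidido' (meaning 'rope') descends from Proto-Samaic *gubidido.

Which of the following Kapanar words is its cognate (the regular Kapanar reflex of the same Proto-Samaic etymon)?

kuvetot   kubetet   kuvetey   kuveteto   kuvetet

kuvetet

Kapanar: start from *gubidido.
  rule 1: no change — gubidido
  rule 2 (unconditioned shift): gubidido → guvidido
  rule 3 (vowel merger): guvidido → guvededo
  rule 4 (apocope): guvededo → guveded
  rule 5 (unconditioned shift): guveded → guvetet
  rule 6 (unconditioned shift): guvetet → kuvetet
  ⇒ Kapanar kuvetet
Only 'kuvetet' matches the regular Kapanar development of *gubidido.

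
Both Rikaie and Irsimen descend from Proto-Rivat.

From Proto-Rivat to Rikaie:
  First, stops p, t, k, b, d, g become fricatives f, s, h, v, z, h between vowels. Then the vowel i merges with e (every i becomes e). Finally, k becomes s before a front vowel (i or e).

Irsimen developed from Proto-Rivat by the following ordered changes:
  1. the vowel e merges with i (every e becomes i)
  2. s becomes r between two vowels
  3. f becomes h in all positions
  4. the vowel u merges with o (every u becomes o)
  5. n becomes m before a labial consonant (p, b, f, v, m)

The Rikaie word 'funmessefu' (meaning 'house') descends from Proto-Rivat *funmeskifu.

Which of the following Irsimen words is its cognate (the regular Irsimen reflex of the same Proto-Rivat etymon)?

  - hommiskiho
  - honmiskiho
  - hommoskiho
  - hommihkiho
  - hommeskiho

hommiskiho

Irsimen: *funmeskifu > funmiskifu > hunmiskihu > honmiskiho > hommiskiho  (by vowel merger, unconditioned shift, vowel merger, nasal place assimilation)
Only 'hommiskiho' matches the regular Irsimen development of *funmeskifu.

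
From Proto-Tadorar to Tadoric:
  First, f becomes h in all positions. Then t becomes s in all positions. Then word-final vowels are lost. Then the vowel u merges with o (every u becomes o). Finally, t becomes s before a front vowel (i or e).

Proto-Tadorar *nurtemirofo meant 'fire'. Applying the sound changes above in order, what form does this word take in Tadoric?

norsemiroh

Tadoric: start from *nurtemirofo.
  rule 1 (unconditioned shift): nurtemirofo → nurtemiroho
  rule 2 (unconditioned shift): nurtemiroho → nursemiroho
  rule 3 (apocope): nursemiroho → nursemiroh
  rule 4 (vowel merger): nursemiroh → norsemiroh
  rule 5: no change — norsemiroh
  ⇒ Tadoric norsemiroh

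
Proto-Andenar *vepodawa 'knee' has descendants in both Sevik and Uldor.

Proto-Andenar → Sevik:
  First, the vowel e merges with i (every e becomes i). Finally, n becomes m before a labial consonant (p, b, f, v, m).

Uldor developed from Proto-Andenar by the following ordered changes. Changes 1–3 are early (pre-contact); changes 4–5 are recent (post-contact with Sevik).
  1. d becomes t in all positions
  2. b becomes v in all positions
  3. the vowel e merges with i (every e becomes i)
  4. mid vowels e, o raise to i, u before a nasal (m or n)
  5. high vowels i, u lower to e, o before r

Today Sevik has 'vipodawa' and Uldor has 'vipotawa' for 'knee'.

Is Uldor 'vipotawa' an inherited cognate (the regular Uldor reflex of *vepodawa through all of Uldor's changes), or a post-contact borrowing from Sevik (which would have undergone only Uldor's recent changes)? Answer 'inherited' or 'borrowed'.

If inherited, *vepodawa would pass through all of Uldor's changes:
Uldor: start from *vepodawa.
  rule 1 (unconditioned shift): vepodawa → vepotawa
  rule 2: no change — vepotawa
  rule 3 (vowel merger): vepotawa → vipotawa
  rule 4: no change — vipotawa
  rule 5: no change — vipotawa
  ⇒ Uldor vipotawa
If borrowed from Sevik 'vipodawa' after the early changes, it would undergo only the recent ones:
  rule 4 (pre-nasal raising): no change (vipodawa)
  rule 5 (pre-rhotic lowering): no change (vipodawa)
  ⇒ as a loan: vipodawa
Uldor 'vipotawa' matches the inherited outcome exactly, so it is an inherited cognate, not a loan.

inherited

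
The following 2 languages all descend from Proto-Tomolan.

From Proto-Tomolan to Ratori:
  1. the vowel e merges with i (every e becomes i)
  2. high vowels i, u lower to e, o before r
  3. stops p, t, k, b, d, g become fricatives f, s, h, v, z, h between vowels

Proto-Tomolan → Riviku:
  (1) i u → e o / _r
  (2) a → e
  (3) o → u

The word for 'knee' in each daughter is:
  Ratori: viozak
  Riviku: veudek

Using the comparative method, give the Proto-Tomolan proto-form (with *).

*veodak

Position 3: Ratori has o, Riviku has u. Taking the neighbouring segments as reconstructed: Ratori o can only go back to *o; Riviku u could go back to *o or *u — the one source consistent with every daughter is *o.
Position 4: Ratori has z, Riviku has d. Riviku preserves d here (none of its changes turn any other segment into d), so the proto-segment is *d.
Continuing position by position gives *veodak; check it forward:
Ratori: *veodak > viodak > viozak  (by vowel merger, intervocalic lenition)
Riviku: *veodak > veodek > veudek  (by vowel merger, vowel merger)
*veodak is the unique common source.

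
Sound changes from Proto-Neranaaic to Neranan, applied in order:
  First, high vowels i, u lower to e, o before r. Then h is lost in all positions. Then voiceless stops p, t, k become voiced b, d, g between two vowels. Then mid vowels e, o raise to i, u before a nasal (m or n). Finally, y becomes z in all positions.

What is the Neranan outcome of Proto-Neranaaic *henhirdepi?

Neranan: start from *henhirdepi.
  rule 1 (pre-rhotic lowering): henhirdepi → henherdepi
  rule 2 (h-loss): henherdepi → enerdepi
  rule 3 (intervocalic voicing): enerdepi → enerdebi
  rule 4 (pre-nasal raising): enerdebi → inerdebi
  rule 5: no change — inerdebi
  ⇒ Neranan inerdebi

inerdebi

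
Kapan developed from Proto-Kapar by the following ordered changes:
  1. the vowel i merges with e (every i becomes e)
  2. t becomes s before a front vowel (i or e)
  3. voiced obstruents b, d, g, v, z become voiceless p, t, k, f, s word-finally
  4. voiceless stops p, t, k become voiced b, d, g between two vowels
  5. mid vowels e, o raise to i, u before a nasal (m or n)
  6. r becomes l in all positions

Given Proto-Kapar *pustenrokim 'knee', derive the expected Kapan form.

Kapan: start from *pustenrokim.
  rule 1 (vowel merger): pustenrokim → pustenrokem
  rule 2 (palatalisation): pustenrokem → pussenrokem
  rule 3: no change — pussenrokem
  rule 4 (intervocalic voicing): pussenrokem → pussenrogem
  rule 5 (pre-nasal raising): pussenrogem → pussinrogim
  rule 6 (unconditioned shift): pussinrogim → pussinlogim
  ⇒ Kapan pussinlogim

pussinlogim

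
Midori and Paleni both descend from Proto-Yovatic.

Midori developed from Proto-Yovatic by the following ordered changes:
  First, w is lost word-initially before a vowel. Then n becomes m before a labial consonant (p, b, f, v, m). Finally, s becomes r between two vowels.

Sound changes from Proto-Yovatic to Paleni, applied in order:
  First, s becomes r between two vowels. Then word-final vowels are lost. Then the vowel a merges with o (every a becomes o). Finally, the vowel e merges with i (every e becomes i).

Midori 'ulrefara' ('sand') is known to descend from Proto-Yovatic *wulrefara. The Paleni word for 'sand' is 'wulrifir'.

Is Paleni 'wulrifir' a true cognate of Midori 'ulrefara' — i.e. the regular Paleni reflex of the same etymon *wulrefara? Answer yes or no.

no

Derive the expected Paleni reflex of *wulrefara:
Paleni: *wulrefara
  wulrefara (rule 1 does not apply)
  wulrefara → wulrefar   [apocope]
  wulrefar → wulrefor   [vowel merger]
  wulrefor → wulrifor   [vowel merger]
  giving Paleni wulrifor.
The regular Paleni reflex would be 'wulrifor', but the attested form is 'wulrifir'. The correspondence is irregular, so they are not cognates (the Paleni form has a different source).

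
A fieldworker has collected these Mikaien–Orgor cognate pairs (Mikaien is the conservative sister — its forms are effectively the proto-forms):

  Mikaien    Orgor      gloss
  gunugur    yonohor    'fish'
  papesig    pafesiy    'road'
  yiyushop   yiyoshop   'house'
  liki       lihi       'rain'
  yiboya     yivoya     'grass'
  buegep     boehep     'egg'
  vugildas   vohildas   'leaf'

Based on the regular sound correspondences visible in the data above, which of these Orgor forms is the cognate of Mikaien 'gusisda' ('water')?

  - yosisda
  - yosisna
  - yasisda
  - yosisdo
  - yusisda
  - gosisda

yosisda

gunugur ~ yonohor — Mikaien g corresponds to Orgor y word-initially before a back vowel.
gunugur ~ yonohor, yiyushop ~ yiyoshop — Mikaien u corresponds to Orgor o after a consonant, before a consonant other than r, m, n, p, b, f, v.
Applying these to Mikaien 'gusisda':
  gusisda → yusisda   (g→y word-initially before a back vowel)
  yusisda → yosisda   (u→o after a consonant, before a consonant other than r, m, n, p, b, f, v)
So the Orgor cognate is 'yosisda'.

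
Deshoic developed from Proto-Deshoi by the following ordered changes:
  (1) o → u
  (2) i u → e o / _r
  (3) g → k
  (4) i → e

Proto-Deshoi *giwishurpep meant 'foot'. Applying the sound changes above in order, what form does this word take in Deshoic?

keweshorpep

Deshoic: start from *giwishurpep.
  rule 1: no change — giwishurpep
  rule 2 (pre-rhotic lowering): giwishurpep → giwishorpep
  rule 3 (unconditioned shift): giwishorpep → kiwishorpep
  rule 4 (vowel merger): kiwishorpep → keweshorpep
  ⇒ Deshoic keweshorpep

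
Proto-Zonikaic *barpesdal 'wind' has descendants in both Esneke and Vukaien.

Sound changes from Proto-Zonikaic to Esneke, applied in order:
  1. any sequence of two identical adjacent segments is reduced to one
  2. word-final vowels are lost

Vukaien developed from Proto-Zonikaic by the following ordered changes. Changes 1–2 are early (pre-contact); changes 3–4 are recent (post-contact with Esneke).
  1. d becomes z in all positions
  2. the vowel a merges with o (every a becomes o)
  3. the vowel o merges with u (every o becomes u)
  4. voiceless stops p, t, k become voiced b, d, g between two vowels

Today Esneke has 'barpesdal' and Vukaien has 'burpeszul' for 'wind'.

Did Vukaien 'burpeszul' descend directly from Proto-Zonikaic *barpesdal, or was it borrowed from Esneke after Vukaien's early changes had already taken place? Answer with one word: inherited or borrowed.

If inherited, *barpesdal would pass through all of Vukaien's changes:
Vukaien: *barpesdal > barpeszal > borpeszol > burpeszul  (by unconditioned shift, vowel merger, vowel merger)
If borrowed from Esneke 'barpesdal' after the early changes, it would undergo only the recent ones:
  rule 3 (vowel merger): no change (barpesdal)
  rule 4 (intervocalic voicing): no change (barpesdal)
  ⇒ as a loan: barpesdal
Vukaien 'burpeszul' matches the inherited outcome exactly, so it is an inherited cognate, not a loan.

inherited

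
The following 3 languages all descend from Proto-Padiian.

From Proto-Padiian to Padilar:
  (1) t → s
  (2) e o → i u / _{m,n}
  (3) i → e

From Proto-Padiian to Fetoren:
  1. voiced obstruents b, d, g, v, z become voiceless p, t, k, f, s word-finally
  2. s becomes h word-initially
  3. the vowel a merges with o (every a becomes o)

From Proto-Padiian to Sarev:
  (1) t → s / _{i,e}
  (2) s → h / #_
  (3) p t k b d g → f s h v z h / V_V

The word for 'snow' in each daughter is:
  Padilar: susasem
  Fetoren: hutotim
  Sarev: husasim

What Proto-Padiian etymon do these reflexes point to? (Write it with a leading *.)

Position 6: Padilar has e, Fetoren has i, Sarev has i. Fetoren preserves i here (none of its changes turn any other segment into i), so the proto-segment is *i.
Position 5: Padilar has s, Fetoren has t, Sarev has s. Taking the neighbouring segments as reconstructed: Padilar s could go back to *t or *s; Fetoren t can only go back to *t; Sarev s could go back to *t or *s — the one source consistent with every daughter is *t.
Position 3: Padilar has s, Fetoren has t, Sarev has s. Taking the neighbouring segments as reconstructed: Padilar s could go back to *t or *s; Fetoren t can only go back to *t; Sarev s could go back to *t or *s — the one source consistent with every daughter is *t.
Verify the candidate proto-form against each daughter:
Padilar: start from *sutatim.
  rule 1 (unconditioned shift): sutatim → susasim
  rule 2: no change — susasim
  rule 3 (vowel merger): susasim → susasem
  ⇒ Padilar susasem
Fetoren: *sutatim > hutatim > hutotim  (by debuccalisation, vowel merger)
Sarev: *sutatim
  sutatim → sutasim   [palatalisation]
  sutasim → hutasim   [debuccalisation]
  hutasim → husasim   [intervocalic lenition]
  giving Sarev husasim.
Only *sutatim yields all of Padilar susasem, Fetoren hutotim, Sarev husasim.

*sutatim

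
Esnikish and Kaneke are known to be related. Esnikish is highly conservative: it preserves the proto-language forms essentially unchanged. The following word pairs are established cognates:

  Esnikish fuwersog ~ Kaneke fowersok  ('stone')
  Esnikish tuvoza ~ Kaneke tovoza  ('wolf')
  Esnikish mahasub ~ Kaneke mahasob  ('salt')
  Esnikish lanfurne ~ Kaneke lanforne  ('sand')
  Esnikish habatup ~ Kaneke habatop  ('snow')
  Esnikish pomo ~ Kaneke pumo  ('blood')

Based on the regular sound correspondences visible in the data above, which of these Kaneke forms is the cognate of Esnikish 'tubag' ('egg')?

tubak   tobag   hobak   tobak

tobak

mahasub ~ mahasob — Esnikish u corresponds to Kaneke o after a consonant, before a labial obstruent.
fuwersog ~ fowersok — Esnikish g corresponds to Kaneke k word-finally.
Applying these to Esnikish 'tubag':
  tubag → tobag   (u→o after a consonant, before a labial obstruent)
  tobag → tobak   (g→k word-finally)
So the Kaneke cognate is 'tobak'.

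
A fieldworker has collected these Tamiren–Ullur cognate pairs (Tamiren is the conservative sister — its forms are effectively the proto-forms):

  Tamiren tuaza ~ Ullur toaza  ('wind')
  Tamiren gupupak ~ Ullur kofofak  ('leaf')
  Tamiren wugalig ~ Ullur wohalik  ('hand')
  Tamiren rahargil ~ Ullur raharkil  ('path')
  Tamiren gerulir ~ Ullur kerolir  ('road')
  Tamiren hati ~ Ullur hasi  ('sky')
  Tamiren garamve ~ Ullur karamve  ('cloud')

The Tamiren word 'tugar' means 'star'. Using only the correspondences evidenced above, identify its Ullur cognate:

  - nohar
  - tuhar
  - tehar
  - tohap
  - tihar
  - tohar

wugalig ~ wohalik, gerulir ~ kerolir — Tamiren u corresponds to Ullur o after a consonant, before a consonant other than r, m, n, p, b, f, v.
wugalig ~ wohalik — Tamiren g corresponds to Ullur h between vowels (before a back vowel).
Applying these to Tamiren 'tugar':
  tugar → togar   (u→o after a consonant, before a consonant other than r, m, n, p, b, f, v)
  togar → tohar   (g→h between vowels (before a back vowel))
So the Ullur cognate is 'tohar'.

tohar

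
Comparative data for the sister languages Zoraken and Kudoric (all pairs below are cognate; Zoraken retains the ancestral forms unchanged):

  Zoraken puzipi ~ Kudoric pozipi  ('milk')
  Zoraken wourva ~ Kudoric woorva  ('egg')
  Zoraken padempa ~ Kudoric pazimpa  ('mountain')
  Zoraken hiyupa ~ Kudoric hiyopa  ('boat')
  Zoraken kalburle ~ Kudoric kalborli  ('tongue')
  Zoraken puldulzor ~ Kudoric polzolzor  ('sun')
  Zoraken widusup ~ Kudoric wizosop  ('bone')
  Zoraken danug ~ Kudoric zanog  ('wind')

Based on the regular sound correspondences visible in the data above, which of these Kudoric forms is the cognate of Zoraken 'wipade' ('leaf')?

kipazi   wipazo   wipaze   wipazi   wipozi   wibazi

wipazi

padempa ~ pazimpa — Zoraken d corresponds to Kudoric z between vowels (before a front vowel).
kalburle ~ kalborli — Zoraken e corresponds to Kudoric i word-finally.
Applying these to Zoraken 'wipade':
  wipade → wipaze   (d→z between vowels (before a front vowel))
  wipaze → wipazi   (e→i word-finally)
So the Kudoric cognate is 'wipazi'.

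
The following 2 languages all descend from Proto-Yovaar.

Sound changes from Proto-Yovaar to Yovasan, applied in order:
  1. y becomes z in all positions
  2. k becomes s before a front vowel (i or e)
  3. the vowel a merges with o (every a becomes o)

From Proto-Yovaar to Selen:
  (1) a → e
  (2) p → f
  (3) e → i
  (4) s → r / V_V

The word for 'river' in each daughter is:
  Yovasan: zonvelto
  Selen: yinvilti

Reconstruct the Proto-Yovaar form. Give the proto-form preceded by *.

*yanvelta

Position 2: Yovasan has o, Selen has i. Taking the neighbouring segments as reconstructed: Yovasan o could go back to *a or *o; Selen i could go back to *a or *e or *i — the one source consistent with every daughter is *a.
Position 1: Yovasan has z, Selen has y. Selen preserves y here (none of its changes turn any other segment into y), so the proto-segment is *y.
Verify the candidate proto-form against each daughter:
Yovasan: start from *yanvelta.
  rule 1 (unconditioned shift): yanvelta → zanvelta
  rule 2: no change — zanvelta
  rule 3 (vowel merger): zanvelta → zonvelto
  ⇒ Yovasan zonvelto
Selen: *yanvelta
  yanvelta → yenvelte   [vowel merger]
  yenvelte (rule 2 does not apply)
  yenvelte → yinvilti   [vowel merger]
  yinvilti (rule 4 does not apply)
  giving Selen yinvilti.
Only *yanvelta yields all of Yovasan zonvelto, Selen yinvilti.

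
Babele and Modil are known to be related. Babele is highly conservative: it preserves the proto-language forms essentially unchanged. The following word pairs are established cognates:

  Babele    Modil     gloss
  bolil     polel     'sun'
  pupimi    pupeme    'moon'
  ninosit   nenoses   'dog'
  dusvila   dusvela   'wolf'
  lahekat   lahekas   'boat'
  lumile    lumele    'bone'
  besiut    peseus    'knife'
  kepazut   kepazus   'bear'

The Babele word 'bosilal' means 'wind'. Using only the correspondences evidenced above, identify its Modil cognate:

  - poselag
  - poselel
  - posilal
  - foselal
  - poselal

poselal

bolil ~ polel — Babele b corresponds to Modil p word-initially before a back vowel.
bolil ~ polel, ninosit ~ nenoses — Babele i corresponds to Modil e after a consonant, before a consonant other than r, m, n, p, b, f, v.
Applying these to Babele 'bosilal':
  bosilal → posilal   (b→p word-initially before a back vowel)
  posilal → poselal   (i→e after a consonant, before a consonant other than r, m, n, p, b, f, v)
So the Modil cognate is 'poselal'.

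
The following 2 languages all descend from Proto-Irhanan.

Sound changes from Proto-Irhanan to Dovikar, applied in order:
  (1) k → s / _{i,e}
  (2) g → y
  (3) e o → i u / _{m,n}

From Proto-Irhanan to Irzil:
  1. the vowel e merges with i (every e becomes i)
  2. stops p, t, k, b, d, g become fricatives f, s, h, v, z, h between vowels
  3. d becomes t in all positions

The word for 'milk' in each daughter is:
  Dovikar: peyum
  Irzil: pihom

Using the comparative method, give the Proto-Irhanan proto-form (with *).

Position 3: Dovikar has y, Irzil has h. Taking the neighbouring segments as reconstructed: Dovikar y could go back to *g or *y; Irzil h could go back to *k or *g or *h — the one source consistent with every daughter is *g.
Position 4: Dovikar has u, Irzil has o. Irzil preserves o here (none of its changes turn any other segment into o), so the proto-segment is *o.
Position 2: Dovikar has e, Irzil has i. Dovikar preserves e here (none of its changes turn any other segment into e), so the proto-segment is *e.
The remaining positions agree across the daughters. Check the candidate against every language:
Dovikar: start from *pegom.
  rule 1: no change — pegom
  rule 2 (unconditioned shift): pegom → peyom
  rule 3 (pre-nasal raising): peyom → peyum
  ⇒ Dovikar peyum
Irzil: *pegom > pigom > pihom  (by vowel merger, intervocalic lenition)
Only *pegom yields all of Dovikar peyum, Irzil pihom.

*pegom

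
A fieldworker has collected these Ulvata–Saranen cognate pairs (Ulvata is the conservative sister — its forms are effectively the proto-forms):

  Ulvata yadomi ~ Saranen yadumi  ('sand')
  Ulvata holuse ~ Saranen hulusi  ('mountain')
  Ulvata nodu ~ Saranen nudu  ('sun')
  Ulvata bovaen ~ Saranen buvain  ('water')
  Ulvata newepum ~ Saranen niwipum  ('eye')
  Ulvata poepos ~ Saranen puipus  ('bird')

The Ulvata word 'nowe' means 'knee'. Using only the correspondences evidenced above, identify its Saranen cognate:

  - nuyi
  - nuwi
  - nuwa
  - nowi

nuwi

holuse ~ hulusi, nodu ~ nudu — Ulvata o corresponds to Saranen u after a consonant, before a consonant other than r, m, n, p, b, f, v.
holuse ~ hulusi — Ulvata e corresponds to Saranen i word-finally.
Applying these to Ulvata 'nowe':
  nowe → nuwe   (o→u after a consonant, before a consonant other than r, m, n, p, b, f, v)
  nuwe → nuwi   (e→i word-finally)
So the Saranen cognate is 'nuwi'.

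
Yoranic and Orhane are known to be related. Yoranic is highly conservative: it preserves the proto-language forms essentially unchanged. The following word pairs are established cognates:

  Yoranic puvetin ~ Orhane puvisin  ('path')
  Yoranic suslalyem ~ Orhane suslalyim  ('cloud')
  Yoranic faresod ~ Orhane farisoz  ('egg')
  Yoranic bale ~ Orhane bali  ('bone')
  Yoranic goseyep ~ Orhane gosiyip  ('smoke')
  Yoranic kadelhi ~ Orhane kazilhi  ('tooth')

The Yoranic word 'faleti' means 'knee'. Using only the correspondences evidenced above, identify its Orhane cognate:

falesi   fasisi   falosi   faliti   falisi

falisi

puvetin ~ puvisin, faresod ~ farisoz — Yoranic e corresponds to Orhane i after a consonant, before a consonant other than r, m, n, p, b, f, v.
puvetin ~ puvisin — Yoranic t corresponds to Orhane s between vowels (before a front vowel).
Applying these to Yoranic 'faleti':
  faleti → faliti   (e→i after a consonant, before a consonant other than r, m, n, p, b, f, v)
  faliti → falisi   (t→s between vowels (before a front vowel))
So the Orhane cognate is 'falisi'.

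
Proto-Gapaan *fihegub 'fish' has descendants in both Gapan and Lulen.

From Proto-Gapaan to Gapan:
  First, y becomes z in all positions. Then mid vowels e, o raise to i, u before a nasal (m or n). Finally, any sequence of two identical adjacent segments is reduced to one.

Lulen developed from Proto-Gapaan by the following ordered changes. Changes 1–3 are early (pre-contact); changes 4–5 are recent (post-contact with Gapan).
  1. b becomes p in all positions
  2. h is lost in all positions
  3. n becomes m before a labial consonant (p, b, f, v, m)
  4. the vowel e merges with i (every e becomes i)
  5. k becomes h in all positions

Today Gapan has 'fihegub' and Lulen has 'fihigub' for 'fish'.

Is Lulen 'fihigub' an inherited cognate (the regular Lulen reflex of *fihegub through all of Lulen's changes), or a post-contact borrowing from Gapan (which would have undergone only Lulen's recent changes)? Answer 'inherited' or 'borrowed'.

borrowed

If inherited, *fihegub would pass through all of Lulen's changes:
Lulen: *fihegub > fihegup > fiegup > fiigup  (by unconditioned shift, h-loss, vowel merger)
If borrowed from Gapan 'fihegub' after the early changes, it would undergo only the recent ones:
  rule 4 (vowel merger): fihegub → fihigub
  rule 5 (unconditioned shift): no change (fihigub)
  ⇒ as a loan: fihigub
Lulen 'fihigub' matches the loan outcome 'fihigub', not the inherited 'fiigup' — it skipped the early Lulen changes, so it was borrowed from Gapan.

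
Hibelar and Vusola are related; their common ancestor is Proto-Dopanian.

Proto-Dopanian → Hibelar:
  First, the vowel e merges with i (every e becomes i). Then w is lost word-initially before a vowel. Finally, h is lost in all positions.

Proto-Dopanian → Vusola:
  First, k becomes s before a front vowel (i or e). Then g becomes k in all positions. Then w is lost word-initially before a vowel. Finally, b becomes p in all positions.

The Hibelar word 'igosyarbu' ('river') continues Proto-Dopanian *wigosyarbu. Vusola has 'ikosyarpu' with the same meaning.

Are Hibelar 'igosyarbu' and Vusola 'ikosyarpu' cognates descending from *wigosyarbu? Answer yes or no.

yes

Derive the expected Vusola reflex of *wigosyarbu:
Vusola: start from *wigosyarbu.
  rule 1: no change — wigosyarbu
  rule 2 (unconditioned shift): wigosyarbu → wikosyarbu
  rule 3 (glide loss): wikosyarbu → ikosyarbu
  rule 4 (unconditioned shift): ikosyarbu → ikosyarpu
  ⇒ Vusola ikosyarpu
Vusola 'ikosyarpu' matches the regular reflex exactly, so the pair is cognate.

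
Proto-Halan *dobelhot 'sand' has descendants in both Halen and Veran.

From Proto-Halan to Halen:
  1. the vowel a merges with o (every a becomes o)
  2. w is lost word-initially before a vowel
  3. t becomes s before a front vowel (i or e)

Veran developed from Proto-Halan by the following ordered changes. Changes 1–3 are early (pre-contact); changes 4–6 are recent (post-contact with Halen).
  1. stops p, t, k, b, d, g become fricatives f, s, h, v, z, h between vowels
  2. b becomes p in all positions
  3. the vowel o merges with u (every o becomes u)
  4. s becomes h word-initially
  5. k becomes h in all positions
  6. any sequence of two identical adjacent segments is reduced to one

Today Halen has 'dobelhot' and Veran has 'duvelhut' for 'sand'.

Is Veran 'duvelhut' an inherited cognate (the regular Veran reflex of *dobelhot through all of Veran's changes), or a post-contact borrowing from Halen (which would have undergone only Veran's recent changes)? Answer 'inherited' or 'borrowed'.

inherited

If inherited, *dobelhot would pass through all of Veran's changes:
Veran: *dobelhot > dovelhot > duvelhut  (by intervocalic lenition, vowel merger)
If borrowed from Halen 'dobelhot' after the early changes, it would undergo only the recent ones:
  rule 4 (debuccalisation): no change (dobelhot)
  rule 5 (unconditioned shift): no change (dobelhot)
  rule 6 (degemination): no change (dobelhot)
  ⇒ as a loan: dobelhot
Veran 'duvelhut' matches the inherited outcome exactly, so it is an inherited cognate, not a loan.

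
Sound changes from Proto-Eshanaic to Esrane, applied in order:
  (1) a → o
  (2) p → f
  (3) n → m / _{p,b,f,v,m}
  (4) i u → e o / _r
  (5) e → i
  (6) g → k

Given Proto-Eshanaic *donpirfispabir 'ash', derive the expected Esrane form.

Esrane: start from *donpirfispabir.
  rule 1 (vowel merger): donpirfispabir → donpirfispobir
  rule 2 (unconditioned shift): donpirfispobir → donfirfisfobir
  rule 3 (nasal place assimilation): donfirfisfobir → domfirfisfobir
  rule 4 (pre-rhotic lowering): domfirfisfobir → domferfisfober
  rule 5 (vowel merger): domferfisfober → domfirfisfobir
  rule 6: no change — domfirfisfobir
  ⇒ Esrane domfirfisfobir

domfirfisfobir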